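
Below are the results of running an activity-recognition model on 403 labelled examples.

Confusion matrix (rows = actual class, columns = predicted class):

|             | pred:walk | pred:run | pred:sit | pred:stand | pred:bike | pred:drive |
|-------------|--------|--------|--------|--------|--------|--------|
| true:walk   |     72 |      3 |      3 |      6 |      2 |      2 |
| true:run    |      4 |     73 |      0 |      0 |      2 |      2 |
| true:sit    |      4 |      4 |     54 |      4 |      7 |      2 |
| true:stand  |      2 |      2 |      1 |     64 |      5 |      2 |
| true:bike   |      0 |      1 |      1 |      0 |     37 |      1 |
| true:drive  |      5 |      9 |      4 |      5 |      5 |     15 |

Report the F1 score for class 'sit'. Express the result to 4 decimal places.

Take TP from the diagonal, FP from the rest of the 'sit' prediction marginal, FN from the rest of the 'sit' actual marginal.
F1 score = 2·TP/(2·TP+FP+FN).
sit: TP=54, FP=3+0+1+1+4=9, FN=4+4+4+7+2=21 → 108/138 = 0.78261

0.7826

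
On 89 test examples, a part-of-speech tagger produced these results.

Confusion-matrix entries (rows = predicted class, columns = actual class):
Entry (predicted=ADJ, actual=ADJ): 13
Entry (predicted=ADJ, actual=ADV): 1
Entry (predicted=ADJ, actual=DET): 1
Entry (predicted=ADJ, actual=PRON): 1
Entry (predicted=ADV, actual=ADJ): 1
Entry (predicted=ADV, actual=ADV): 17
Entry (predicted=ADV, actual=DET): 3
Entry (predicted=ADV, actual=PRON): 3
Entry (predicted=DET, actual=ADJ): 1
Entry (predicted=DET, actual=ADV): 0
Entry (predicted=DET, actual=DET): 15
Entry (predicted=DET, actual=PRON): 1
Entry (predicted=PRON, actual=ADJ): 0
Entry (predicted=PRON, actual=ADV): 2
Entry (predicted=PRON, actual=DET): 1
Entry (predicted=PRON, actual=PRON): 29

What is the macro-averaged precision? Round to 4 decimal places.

Per-class precision (TP/(TP+FP)):
  ADJ: TP=13, FP=1+1+1=3 → 13/16 = 0.81250
  ADV: TP=17, FP=1+3+3=7 → 17/24 = 0.70833
  DET: TP=15, FP=1+0+1=2 → 15/17 = 0.88235
  PRON: TP=29, FP=0+2+1=3 → 29/32 = 0.90625
Macro-precision = mean = (0.81250 + 0.70833 + 0.88235 + 0.90625) / 4 = 0.8274

0.8274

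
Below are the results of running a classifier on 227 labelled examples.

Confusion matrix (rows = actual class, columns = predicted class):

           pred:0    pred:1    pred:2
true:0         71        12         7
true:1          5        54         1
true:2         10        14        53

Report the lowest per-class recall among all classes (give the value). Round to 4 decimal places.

0.6883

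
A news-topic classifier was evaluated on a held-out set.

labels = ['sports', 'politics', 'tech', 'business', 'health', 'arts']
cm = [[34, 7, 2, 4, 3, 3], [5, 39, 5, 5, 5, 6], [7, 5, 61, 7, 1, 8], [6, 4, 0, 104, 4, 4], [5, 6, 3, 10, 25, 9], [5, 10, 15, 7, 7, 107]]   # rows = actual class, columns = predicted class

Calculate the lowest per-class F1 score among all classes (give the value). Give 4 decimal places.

0.4854

Per-class F1 score (2·TP/(2·TP+FP+FN)):
  sports: TP=34, FP=5+7+6+5+5=28, FN=7+2+4+3+3=19 → 68/115 = 0.59130
  politics: TP=39, FP=7+5+4+6+10=32, FN=5+5+5+5+6=26 → 78/136 = 0.57353
  tech: TP=61, FP=2+5+0+3+15=25, FN=7+5+7+1+8=28 → 122/175 = 0.69714
  business: TP=104, FP=4+5+7+10+7=33, FN=6+4+0+4+4=18 → 208/259 = 0.80309
  health: TP=25, FP=3+5+1+4+7=20, FN=5+6+3+10+9=33 → 50/103 = 0.48544
  arts: TP=107, FP=3+6+8+4+9=30, FN=5+10+15+7+7=44 → 214/288 = 0.74306
Lowest is class 'health' with F1 score = 0.4854.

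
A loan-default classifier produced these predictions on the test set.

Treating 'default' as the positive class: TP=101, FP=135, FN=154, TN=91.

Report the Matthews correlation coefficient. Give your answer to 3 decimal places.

MCC = (TP·TN − FP·FN) / √((TP+FP)(TP+FN)(TN+FP)(TN+FN))
Numerator = 101·91 − 135·154 = -11599
Denominator = √(236·255·226·245) = √3332166600 = 57724.9218
MCC = -11599 / 57724.9218 = -0.201

-0.201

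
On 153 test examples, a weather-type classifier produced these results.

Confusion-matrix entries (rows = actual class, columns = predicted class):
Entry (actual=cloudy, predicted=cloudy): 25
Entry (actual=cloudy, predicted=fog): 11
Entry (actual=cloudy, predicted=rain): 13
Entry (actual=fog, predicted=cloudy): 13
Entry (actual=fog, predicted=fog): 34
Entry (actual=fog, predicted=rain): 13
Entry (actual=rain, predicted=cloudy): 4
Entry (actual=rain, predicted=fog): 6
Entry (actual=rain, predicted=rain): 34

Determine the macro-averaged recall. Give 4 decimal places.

0.6165

Per-class recall (TP/(TP+FN)):
  cloudy: TP=25, FN=11+13=24 → 25/49 = 0.51020
  fog: TP=34, FN=13+13=26 → 34/60 = 0.56667
  rain: TP=34, FN=4+6=10 → 34/44 = 0.77273
Macro-recall = mean = (0.51020 + 0.56667 + 0.77273) / 3 = 0.6165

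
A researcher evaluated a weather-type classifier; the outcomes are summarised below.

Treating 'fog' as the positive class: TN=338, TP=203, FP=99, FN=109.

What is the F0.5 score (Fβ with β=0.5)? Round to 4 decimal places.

0.6678

Fβ = (1+β²)·TP / ((1+β²)·TP + β²·FN + FP), with β²=1/4
= 1.25·203 / (1.25·203 + 0.25·109 + 99) = 0.6678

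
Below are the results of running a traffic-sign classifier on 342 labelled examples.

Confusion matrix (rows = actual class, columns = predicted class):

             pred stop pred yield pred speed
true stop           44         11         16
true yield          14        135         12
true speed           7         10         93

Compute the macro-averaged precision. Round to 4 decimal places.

0.7703

Per-class precision (TP/(TP+FP)):
  stop: TP=44, FP=14+7=21 → 44/65 = 0.67692
  yield: TP=135, FP=11+10=21 → 135/156 = 0.86538
  speed: TP=93, FP=16+12=28 → 93/121 = 0.76860
Macro-precision = mean = (0.67692 + 0.86538 + 0.76860) / 3 = 0.7703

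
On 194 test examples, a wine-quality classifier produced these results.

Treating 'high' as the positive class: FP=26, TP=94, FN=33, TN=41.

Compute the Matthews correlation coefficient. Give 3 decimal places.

MCC = (TP·TN − FP·FN) / √((TP+FP)(TP+FN)(TN+FP)(TN+FN))
Numerator = 94·41 − 26·33 = 2996
Denominator = √(120·127·67·74) = √75559920 = 8692.5209
MCC = 2996 / 8692.5209 = 0.345

0.345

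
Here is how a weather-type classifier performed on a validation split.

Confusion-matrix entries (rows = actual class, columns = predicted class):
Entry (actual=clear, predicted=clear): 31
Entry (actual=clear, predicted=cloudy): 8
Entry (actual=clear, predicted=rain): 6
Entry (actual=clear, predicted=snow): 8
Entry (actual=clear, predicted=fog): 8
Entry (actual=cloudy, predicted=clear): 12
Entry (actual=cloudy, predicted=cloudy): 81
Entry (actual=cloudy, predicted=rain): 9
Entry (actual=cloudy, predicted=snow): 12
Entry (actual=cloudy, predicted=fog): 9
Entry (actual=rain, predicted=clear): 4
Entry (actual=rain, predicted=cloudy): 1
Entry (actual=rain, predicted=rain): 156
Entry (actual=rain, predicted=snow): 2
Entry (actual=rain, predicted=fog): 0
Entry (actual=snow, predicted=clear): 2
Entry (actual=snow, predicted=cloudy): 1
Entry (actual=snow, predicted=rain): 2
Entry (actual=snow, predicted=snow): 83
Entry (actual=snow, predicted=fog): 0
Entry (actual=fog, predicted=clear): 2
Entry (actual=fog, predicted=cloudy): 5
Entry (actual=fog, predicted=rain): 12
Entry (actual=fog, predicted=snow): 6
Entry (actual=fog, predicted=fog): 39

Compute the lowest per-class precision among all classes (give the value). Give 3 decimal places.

0.608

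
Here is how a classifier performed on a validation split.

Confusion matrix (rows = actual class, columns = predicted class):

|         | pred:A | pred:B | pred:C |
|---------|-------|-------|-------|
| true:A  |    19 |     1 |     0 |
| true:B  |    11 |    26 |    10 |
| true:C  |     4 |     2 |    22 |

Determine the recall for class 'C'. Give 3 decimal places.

0.786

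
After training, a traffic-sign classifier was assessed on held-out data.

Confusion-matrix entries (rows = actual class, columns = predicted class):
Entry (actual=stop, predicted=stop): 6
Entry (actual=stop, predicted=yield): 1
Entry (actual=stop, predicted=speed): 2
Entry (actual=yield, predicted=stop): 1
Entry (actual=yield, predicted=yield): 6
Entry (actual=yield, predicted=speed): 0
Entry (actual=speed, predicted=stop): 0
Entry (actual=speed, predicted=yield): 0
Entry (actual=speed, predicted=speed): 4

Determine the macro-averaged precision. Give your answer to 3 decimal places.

Per-class precision (TP/(TP+FP)):
  stop: TP=6, FP=1+0=1 → 6/7 = 0.8571
  yield: TP=6, FP=1+0=1 → 6/7 = 0.8571
  speed: TP=4, FP=2+0=2 → 4/6 = 0.6667
Macro-precision = mean = (0.8571 + 0.8571 + 0.6667) / 3 = 0.794

0.794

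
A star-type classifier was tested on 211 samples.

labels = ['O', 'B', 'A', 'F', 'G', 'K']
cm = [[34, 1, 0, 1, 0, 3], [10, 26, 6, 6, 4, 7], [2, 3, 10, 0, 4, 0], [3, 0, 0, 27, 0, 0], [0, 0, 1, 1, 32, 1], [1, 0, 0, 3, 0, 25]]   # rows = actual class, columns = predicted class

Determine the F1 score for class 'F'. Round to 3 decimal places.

0.794

Treat 'F' as positive and all other classes as negative.
F1 score = 2·TP/(2·TP+FP+FN).
F: TP=27, FP=1+6+0+1+3=11, FN=3+0+0+0+0=3 → 54/68 = 0.7941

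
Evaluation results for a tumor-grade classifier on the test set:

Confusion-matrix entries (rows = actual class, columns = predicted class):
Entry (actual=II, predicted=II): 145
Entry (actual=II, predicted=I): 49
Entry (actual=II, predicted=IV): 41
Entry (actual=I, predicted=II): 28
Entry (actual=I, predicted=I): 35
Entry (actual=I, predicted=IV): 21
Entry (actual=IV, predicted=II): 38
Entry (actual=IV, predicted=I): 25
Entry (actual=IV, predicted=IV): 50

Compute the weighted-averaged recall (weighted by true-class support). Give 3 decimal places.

0.532

Per-class recall (TP/(TP+FN)):
  II: TP=145, FN=49+41=90 → 145/235 = 0.6170
  I: TP=35, FN=28+21=49 → 35/84 = 0.4167
  IV: TP=50, FN=38+25=63 → 50/113 = 0.4425
Weighted-recall = Σ (supportᵢ/N)·recallᵢ with N=432: (235/432)·0.6170 + (84/432)·0.4167 + (113/432)·0.4425 = 0.532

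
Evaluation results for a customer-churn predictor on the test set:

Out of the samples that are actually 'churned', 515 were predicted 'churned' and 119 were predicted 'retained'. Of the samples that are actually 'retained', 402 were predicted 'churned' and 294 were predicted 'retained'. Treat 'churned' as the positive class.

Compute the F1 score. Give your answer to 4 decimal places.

Precision = TP/(TP+FP) = 515/917 = 0.5616
Recall = TP/(TP+FN) = 515/634 = 0.8123
F1 = 2·TP/(2·TP+FP+FN) = 1030/1551 = 0.6641

0.6641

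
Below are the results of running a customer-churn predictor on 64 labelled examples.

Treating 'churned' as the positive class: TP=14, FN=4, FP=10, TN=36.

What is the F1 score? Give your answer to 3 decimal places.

0.667

Precision = TP/(TP+FP) = 14/24 = 0.5833
Recall = TP/(TP+FN) = 14/18 = 0.7778
F1 = 2·TP/(2·TP+FP+FN) = 28/42 = 0.667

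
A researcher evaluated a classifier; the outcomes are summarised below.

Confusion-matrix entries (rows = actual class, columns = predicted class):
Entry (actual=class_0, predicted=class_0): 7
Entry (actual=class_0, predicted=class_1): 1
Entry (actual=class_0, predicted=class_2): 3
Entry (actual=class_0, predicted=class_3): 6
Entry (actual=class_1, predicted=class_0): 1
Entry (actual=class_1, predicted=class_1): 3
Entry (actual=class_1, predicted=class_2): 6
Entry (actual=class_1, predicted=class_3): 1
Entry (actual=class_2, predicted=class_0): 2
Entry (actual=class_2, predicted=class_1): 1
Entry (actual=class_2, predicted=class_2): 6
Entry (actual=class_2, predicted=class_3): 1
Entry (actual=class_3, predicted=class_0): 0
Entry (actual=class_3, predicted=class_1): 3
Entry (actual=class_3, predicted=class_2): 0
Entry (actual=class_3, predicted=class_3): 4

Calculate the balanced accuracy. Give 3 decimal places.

0.464

Balanced accuracy = mean of per-class recall.
  class_0: recall = 7/17 = 0.4118
  class_1: recall = 3/11 = 0.2727
  class_2: recall = 6/10 = 0.6000
  class_3: recall = 4/7 = 0.5714
Mean = (0.4118 + 0.2727 + 0.6000 + 0.5714) / 4 = 0.464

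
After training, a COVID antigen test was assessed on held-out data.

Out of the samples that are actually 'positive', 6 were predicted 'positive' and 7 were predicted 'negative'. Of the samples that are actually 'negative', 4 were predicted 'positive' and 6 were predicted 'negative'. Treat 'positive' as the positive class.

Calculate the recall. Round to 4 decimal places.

0.4615

Recall = TP/(TP+FN) = 6/(6+7) = 6/13 = 0.4615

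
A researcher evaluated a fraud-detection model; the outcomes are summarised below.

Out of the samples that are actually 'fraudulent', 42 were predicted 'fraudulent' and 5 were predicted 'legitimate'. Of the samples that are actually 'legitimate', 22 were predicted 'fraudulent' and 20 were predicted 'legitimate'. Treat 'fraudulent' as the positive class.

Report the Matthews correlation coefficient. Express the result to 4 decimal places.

MCC = (TP·TN − FP·FN) / √((TP+FP)(TP+FN)(TN+FP)(TN+FN))
Numerator = 42·20 − 22·5 = 730
Denominator = √(64·47·42·25) = √3158400 = 1777.1888
MCC = 730 / 1777.1888 = 0.4108

0.4108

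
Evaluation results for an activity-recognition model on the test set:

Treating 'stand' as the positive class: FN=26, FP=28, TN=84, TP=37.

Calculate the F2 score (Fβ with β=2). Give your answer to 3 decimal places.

Fβ = (1+β²)·TP / ((1+β²)·TP + β²·FN + FP), with β²=4
= 5·37 / (5·37 + 4·26 + 28) = 0.584

0.584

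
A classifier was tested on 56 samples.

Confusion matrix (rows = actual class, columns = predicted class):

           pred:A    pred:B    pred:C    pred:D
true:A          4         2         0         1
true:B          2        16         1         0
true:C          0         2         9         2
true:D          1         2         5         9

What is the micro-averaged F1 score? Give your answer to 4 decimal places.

0.6786

Micro-averaging pools counts across classes: ΣTP=38, ΣFP=18, ΣFN=18.
Micro-F1 score = 2·TP/(2·TP+FP+FN) on pooled counts = 0.6786 (equals overall accuracy in single-label multiclass).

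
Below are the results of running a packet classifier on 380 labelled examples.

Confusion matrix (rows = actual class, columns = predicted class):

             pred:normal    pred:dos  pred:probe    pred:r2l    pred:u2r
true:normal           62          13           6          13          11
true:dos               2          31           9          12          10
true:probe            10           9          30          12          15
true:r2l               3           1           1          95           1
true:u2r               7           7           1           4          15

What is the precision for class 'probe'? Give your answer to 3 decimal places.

0.638

Treat 'probe' as positive and all other classes as negative.
precision = TP/(TP+FP).
probe: TP=30, FP=6+9+1+1=17 → 30/47 = 0.6383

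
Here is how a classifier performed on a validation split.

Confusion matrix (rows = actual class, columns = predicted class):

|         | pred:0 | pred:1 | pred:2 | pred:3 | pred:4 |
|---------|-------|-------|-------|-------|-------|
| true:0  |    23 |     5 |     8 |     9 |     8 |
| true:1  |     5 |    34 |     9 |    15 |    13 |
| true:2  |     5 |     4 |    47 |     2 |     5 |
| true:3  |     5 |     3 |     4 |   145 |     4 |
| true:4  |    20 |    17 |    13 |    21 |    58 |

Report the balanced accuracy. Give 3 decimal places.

Balanced accuracy = mean of per-class recall.
  0: recall = 23/53 = 0.4340
  1: recall = 34/76 = 0.4474
  2: recall = 47/63 = 0.7460
  3: recall = 145/161 = 0.9006
  4: recall = 58/129 = 0.4496
Mean = (0.4340 + 0.4474 + 0.7460 + 0.9006 + 0.4496) / 5 = 0.596

0.596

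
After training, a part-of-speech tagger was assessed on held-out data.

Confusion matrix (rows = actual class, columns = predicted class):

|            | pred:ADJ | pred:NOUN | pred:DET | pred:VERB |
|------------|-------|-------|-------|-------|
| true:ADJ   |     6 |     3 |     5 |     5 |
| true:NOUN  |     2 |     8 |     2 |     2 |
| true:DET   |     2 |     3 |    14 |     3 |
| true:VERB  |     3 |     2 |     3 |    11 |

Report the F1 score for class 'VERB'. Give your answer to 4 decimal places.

Take TP from the diagonal, FP from the rest of the 'VERB' prediction marginal, FN from the rest of the 'VERB' actual marginal.
F1 score = 2·TP/(2·TP+FP+FN).
VERB: TP=11, FP=5+2+3=10, FN=3+2+3=8 → 22/40 = 0.55000

0.5500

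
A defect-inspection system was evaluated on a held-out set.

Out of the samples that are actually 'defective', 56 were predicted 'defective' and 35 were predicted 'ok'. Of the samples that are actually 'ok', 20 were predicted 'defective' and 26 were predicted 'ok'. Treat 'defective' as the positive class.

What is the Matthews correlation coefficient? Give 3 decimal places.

0.172

MCC = (TP·TN − FP·FN) / √((TP+FP)(TP+FN)(TN+FP)(TN+FN))
Numerator = 56·26 − 20·35 = 756
Denominator = √(76·91·46·61) = √19406296 = 4405.2578
MCC = 756 / 4405.2578 = 0.172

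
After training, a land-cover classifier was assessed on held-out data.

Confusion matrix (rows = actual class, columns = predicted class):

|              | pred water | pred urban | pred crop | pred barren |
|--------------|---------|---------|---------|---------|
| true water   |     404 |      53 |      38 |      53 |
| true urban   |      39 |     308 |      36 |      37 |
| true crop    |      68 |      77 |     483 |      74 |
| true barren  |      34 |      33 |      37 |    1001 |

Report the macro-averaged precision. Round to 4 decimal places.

Per-class precision (TP/(TP+FP)):
  water: TP=404, FP=39+68+34=141 → 404/545 = 0.74128
  urban: TP=308, FP=53+77+33=163 → 308/471 = 0.65393
  crop: TP=483, FP=38+36+37=111 → 483/594 = 0.81313
  barren: TP=1001, FP=53+37+74=164 → 1001/1165 = 0.85923
Macro-precision = mean = (0.74128 + 0.65393 + 0.81313 + 0.85923) / 4 = 0.7669

0.7669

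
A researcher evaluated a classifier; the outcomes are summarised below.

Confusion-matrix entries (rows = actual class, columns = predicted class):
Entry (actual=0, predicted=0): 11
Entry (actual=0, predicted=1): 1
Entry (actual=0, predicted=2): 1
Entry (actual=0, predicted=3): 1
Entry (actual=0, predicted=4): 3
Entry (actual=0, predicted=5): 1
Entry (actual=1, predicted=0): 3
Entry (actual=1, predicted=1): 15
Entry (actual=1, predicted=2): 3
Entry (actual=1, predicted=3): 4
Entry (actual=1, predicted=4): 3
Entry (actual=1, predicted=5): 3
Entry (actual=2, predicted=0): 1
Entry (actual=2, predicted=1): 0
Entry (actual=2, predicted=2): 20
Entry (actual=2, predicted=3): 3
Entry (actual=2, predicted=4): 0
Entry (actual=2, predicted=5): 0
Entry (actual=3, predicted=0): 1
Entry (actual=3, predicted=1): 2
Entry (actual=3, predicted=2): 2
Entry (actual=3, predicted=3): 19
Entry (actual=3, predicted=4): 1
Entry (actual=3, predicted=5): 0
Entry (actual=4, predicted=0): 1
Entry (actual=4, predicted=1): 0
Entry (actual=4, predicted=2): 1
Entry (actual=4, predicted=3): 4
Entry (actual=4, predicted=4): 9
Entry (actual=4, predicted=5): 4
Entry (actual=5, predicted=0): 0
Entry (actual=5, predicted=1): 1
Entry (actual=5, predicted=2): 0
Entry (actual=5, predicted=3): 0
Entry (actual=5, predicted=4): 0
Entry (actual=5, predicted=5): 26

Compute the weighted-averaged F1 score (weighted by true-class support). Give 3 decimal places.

0.684

Per-class F1 score (2·TP/(2·TP+FP+FN)):
  0: TP=11, FP=3+1+1+1+0=6, FN=1+1+1+3+1=7 → 22/35 = 0.6286
  1: TP=15, FP=1+0+2+0+1=4, FN=3+3+4+3+3=16 → 30/50 = 0.6000
  2: TP=20, FP=1+3+2+1+0=7, FN=1+0+3+0+0=4 → 40/51 = 0.7843
  3: TP=19, FP=1+4+3+4+0=12, FN=1+2+2+1+0=6 → 38/56 = 0.6786
  4: TP=9, FP=3+3+0+1+0=7, FN=1+0+1+4+4=10 → 18/35 = 0.5143
  5: TP=26, FP=1+3+0+0+4=8, FN=0+1+0+0+0=1 → 52/61 = 0.8525
Weighted-F1 score = Σ (supportᵢ/N)·F1 scoreᵢ with N=144: (18/144)·0.6286 + (31/144)·0.6000 + (24/144)·0.7843 + (25/144)·0.6786 + (19/144)·0.5143 + (27/144)·0.8525 = 0.684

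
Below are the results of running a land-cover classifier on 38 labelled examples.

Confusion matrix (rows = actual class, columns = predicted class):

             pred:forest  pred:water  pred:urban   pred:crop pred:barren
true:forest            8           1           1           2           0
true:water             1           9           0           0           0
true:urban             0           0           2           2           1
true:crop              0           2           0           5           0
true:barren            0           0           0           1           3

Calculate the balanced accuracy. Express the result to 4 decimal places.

0.6862

Balanced accuracy = mean of per-class recall.
  forest: recall = 8/12 = 0.66667
  water: recall = 9/10 = 0.90000
  urban: recall = 2/5 = 0.40000
  crop: recall = 5/7 = 0.71429
  barren: recall = 3/4 = 0.75000
Mean = (0.66667 + 0.90000 + 0.40000 + 0.71429 + 0.75000) / 5 = 0.6862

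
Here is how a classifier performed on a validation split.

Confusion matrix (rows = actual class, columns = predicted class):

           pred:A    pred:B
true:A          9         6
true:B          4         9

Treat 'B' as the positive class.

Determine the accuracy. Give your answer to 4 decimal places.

Accuracy = (TP+TN)/N = (9+9)/28 = 0.6429

0.6429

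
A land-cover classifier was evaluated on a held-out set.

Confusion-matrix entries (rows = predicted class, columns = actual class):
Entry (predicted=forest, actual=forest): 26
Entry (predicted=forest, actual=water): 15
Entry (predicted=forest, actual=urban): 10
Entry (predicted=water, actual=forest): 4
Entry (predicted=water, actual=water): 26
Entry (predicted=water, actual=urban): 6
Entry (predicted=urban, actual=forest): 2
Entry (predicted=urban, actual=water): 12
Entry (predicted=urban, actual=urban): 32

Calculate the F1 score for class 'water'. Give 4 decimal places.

Take TP from the diagonal, FP from the rest of the 'water' prediction marginal, FN from the rest of the 'water' actual marginal.
F1 score = 2·TP/(2·TP+FP+FN).
water: TP=26, FP=4+6=10, FN=15+12=27 → 52/89 = 0.58427

0.5843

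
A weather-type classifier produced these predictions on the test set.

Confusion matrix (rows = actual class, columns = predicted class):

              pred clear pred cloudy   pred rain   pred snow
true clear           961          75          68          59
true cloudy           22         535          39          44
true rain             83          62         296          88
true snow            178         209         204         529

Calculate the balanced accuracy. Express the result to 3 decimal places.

0.674

Balanced accuracy = mean of per-class recall.
  clear: recall = 961/1163 = 0.8263
  cloudy: recall = 535/640 = 0.8359
  rain: recall = 296/529 = 0.5595
  snow: recall = 529/1120 = 0.4723
Mean = (0.8263 + 0.8359 + 0.5595 + 0.4723) / 4 = 0.674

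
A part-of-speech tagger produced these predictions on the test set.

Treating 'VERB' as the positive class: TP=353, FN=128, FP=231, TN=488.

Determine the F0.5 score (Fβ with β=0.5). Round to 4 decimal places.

0.6266

Fβ = (1+β²)·TP / ((1+β²)·TP + β²·FN + FP), with β²=1/4
= 1.25·353 / (1.25·353 + 0.25·128 + 231) = 0.6266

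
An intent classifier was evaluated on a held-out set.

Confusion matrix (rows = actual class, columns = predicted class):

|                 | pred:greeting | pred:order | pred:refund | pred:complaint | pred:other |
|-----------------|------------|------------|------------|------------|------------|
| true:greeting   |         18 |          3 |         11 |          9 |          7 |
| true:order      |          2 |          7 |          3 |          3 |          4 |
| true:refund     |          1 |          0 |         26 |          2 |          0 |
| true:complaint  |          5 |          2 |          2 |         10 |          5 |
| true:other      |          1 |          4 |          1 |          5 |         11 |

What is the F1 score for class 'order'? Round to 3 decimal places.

0.400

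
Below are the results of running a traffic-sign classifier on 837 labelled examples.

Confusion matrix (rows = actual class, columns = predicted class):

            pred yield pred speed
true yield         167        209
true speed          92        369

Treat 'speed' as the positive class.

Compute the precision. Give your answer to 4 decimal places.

0.6384

Precision = TP/(TP+FP) = 369/(369+209) = 369/578 = 0.6384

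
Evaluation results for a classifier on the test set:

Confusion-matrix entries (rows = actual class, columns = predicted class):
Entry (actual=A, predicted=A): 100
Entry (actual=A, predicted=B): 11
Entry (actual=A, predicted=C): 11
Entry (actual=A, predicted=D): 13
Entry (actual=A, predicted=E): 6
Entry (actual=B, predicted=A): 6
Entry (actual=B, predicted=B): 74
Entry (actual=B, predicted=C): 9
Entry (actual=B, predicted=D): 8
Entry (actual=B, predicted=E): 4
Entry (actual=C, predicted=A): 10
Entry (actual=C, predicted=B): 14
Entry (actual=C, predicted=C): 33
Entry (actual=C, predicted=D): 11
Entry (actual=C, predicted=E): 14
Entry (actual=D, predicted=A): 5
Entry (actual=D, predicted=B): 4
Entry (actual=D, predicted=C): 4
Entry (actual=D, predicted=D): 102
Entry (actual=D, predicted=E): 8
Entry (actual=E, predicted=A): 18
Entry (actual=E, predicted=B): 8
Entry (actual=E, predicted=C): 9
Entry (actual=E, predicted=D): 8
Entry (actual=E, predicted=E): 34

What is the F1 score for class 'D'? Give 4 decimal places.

Take TP from the diagonal, FP from the rest of the 'D' prediction marginal, FN from the rest of the 'D' actual marginal.
F1 score = 2·TP/(2·TP+FP+FN).
D: TP=102, FP=13+8+11+8=40, FN=5+4+4+8=21 → 204/265 = 0.76981

0.7698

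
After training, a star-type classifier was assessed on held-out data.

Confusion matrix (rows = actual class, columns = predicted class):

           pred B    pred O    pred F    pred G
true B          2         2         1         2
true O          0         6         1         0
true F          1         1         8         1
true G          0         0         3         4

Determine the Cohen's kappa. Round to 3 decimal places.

Observed agreement pₒ = trace/N = 20/32 = 0.6250
Expected agreement pₑ = Σ (rowᵢ·colᵢ)/N² = (7·3 + 7·9 + 11·13 + 7·7)/32² = 0.2695
κ = (pₒ − pₑ)/(1 − pₑ) = (0.6250 − 0.2695)/(1 − 0.2695) = 0.487

0.487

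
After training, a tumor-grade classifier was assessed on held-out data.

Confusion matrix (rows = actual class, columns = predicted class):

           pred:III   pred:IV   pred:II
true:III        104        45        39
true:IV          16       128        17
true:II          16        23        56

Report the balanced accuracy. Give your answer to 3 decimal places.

0.646

Balanced accuracy = mean of per-class recall.
  III: recall = 104/188 = 0.5532
  IV: recall = 128/161 = 0.7950
  II: recall = 56/95 = 0.5895
Mean = (0.5532 + 0.7950 + 0.5895) / 3 = 0.646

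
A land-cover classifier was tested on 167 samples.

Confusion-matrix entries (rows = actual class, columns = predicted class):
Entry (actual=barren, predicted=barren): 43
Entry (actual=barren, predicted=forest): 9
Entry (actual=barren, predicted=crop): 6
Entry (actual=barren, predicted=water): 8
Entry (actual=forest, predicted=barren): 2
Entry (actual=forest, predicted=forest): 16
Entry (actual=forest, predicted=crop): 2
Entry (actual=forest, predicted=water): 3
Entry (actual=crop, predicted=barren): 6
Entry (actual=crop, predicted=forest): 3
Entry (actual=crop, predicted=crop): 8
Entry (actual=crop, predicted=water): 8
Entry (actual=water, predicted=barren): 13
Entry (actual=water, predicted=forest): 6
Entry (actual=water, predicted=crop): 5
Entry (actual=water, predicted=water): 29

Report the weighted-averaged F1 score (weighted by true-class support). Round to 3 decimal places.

0.573

Per-class F1 score (2·TP/(2·TP+FP+FN)):
  barren: TP=43, FP=2+6+13=21, FN=9+6+8=23 → 86/130 = 0.6615
  forest: TP=16, FP=9+3+6=18, FN=2+2+3=7 → 32/57 = 0.5614
  crop: TP=8, FP=6+2+5=13, FN=6+3+8=17 → 16/46 = 0.3478
  water: TP=29, FP=8+3+8=19, FN=13+6+5=24 → 58/101 = 0.5743
Weighted-F1 score = Σ (supportᵢ/N)·F1 scoreᵢ with N=167: (66/167)·0.6615 + (23/167)·0.5614 + (25/167)·0.3478 + (53/167)·0.5743 = 0.573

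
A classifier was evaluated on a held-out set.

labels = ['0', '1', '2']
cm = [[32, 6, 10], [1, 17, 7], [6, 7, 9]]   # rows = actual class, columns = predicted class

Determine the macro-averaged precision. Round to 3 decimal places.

Per-class precision (TP/(TP+FP)):
  0: TP=32, FP=1+6=7 → 32/39 = 0.8205
  1: TP=17, FP=6+7=13 → 17/30 = 0.5667
  2: TP=9, FP=10+7=17 → 9/26 = 0.3462
Macro-precision = mean = (0.8205 + 0.5667 + 0.3462) / 3 = 0.578

0.578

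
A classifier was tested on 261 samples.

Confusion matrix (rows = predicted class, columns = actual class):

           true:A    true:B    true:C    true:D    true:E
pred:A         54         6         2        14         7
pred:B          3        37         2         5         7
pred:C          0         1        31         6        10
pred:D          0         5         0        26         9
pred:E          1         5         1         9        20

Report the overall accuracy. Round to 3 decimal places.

Accuracy = trace / total = (54+37+31+26+20=168) / 261 = 168/261 = 0.644

0.644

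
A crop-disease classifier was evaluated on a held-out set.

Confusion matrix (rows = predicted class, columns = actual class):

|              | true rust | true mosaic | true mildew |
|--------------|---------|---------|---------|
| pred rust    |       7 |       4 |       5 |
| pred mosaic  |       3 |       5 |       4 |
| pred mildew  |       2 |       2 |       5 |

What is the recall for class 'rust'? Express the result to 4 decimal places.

0.5833

One-vs-rest for 'rust': TP = diagonal; FP = other classes predicted 'rust'; FN = 'rust' predicted as other.
recall = TP/(TP+FN).
rust: TP=7, FN=3+2=5 → 7/12 = 0.58333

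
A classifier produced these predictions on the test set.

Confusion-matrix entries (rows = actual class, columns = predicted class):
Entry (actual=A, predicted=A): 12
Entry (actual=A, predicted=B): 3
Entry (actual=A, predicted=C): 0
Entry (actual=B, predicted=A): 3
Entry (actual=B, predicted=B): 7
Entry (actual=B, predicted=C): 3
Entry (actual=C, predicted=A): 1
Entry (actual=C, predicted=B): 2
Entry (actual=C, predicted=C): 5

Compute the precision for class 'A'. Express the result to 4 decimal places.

Treat 'A' as positive and all other classes as negative.
precision = TP/(TP+FP).
A: TP=12, FP=3+1=4 → 12/16 = 0.75000

0.7500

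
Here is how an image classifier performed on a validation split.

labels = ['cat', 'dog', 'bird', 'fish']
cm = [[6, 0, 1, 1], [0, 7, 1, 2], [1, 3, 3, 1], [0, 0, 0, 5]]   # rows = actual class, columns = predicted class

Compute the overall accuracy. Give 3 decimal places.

Accuracy = trace / total = (6+7+3+5=21) / 31 = 21/31 = 0.677

0.677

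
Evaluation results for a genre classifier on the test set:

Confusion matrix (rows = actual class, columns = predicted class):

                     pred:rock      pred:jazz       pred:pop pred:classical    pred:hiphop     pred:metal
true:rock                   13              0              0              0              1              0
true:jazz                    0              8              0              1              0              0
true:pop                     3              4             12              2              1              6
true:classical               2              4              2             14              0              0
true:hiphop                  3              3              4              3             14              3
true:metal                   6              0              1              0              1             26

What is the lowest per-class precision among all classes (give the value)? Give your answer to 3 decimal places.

0.421

Per-class precision (TP/(TP+FP)):
  rock: TP=13, FP=0+3+2+3+6=14 → 13/27 = 0.4815
  jazz: TP=8, FP=0+4+4+3+0=11 → 8/19 = 0.4211
  pop: TP=12, FP=0+0+2+4+1=7 → 12/19 = 0.6316
  classical: TP=14, FP=0+1+2+3+0=6 → 14/20 = 0.7000
  hiphop: TP=14, FP=1+0+1+0+1=3 → 14/17 = 0.8235
  metal: TP=26, FP=0+0+6+0+3=9 → 26/35 = 0.7429
Lowest is class 'jazz' with precision = 0.421.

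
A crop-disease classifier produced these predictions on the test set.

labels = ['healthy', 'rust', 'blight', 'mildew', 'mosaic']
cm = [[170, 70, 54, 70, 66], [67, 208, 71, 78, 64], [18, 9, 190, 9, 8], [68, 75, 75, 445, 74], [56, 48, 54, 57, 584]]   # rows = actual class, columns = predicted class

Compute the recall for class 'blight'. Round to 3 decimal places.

0.812

Take TP from the diagonal, FP from the rest of the 'blight' prediction marginal, FN from the rest of the 'blight' actual marginal.
recall = TP/(TP+FN).
blight: TP=190, FN=18+9+9+8=44 → 190/234 = 0.8120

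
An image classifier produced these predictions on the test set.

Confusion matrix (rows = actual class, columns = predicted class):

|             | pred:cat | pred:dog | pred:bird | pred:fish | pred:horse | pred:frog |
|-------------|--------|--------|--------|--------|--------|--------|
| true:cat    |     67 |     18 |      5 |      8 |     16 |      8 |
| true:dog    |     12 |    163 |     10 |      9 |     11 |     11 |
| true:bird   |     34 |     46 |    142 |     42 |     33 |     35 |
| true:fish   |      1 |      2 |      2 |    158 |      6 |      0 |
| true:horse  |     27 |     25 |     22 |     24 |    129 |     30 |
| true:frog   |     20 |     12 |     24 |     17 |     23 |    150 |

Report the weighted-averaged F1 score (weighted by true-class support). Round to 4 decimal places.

0.5945

Per-class F1 score (2·TP/(2·TP+FP+FN)):
  cat: TP=67, FP=12+34+1+27+20=94, FN=18+5+8+16+8=55 → 134/283 = 0.47350
  dog: TP=163, FP=18+46+2+25+12=103, FN=12+10+9+11+11=53 → 326/482 = 0.67635
  bird: TP=142, FP=5+10+2+22+24=63, FN=34+46+42+33+35=190 → 284/537 = 0.52886
  fish: TP=158, FP=8+9+42+24+17=100, FN=1+2+2+6+0=11 → 316/427 = 0.74005
  horse: TP=129, FP=16+11+33+6+23=89, FN=27+25+22+24+30=128 → 258/475 = 0.54316
  frog: TP=150, FP=8+11+35+0+30=84, FN=20+12+24+17+23=96 → 300/480 = 0.62500
Weighted-F1 score = Σ (supportᵢ/N)·F1 scoreᵢ with N=1342: (122/1342)·0.47350 + (216/1342)·0.67635 + (332/1342)·0.52886 + (169/1342)·0.74005 + (257/1342)·0.54316 + (246/1342)·0.62500 = 0.5945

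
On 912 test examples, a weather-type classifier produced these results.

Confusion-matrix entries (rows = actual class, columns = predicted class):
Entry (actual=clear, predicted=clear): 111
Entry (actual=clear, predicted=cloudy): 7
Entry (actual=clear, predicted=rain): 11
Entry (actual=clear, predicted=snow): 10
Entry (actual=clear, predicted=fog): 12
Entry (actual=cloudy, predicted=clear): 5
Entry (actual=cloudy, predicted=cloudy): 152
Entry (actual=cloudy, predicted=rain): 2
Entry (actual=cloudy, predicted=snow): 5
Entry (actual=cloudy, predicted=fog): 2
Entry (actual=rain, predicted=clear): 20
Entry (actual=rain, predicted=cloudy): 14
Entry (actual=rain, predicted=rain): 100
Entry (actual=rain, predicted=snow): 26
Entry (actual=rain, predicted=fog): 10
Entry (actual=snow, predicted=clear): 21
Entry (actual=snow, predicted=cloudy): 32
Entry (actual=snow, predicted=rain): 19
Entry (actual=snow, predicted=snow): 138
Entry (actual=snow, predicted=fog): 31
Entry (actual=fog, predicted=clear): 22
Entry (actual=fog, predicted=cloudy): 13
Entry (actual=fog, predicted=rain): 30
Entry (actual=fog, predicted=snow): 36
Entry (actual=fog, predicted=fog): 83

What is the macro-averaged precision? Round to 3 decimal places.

Per-class precision (TP/(TP+FP)):
  clear: TP=111, FP=5+20+21+22=68 → 111/179 = 0.6201
  cloudy: TP=152, FP=7+14+32+13=66 → 152/218 = 0.6972
  rain: TP=100, FP=11+2+19+30=62 → 100/162 = 0.6173
  snow: TP=138, FP=10+5+26+36=77 → 138/215 = 0.6419
  fog: TP=83, FP=12+2+10+31=55 → 83/138 = 0.6014
Macro-precision = mean = (0.6201 + 0.6972 + 0.6173 + 0.6419 + 0.6014) / 5 = 0.636

0.636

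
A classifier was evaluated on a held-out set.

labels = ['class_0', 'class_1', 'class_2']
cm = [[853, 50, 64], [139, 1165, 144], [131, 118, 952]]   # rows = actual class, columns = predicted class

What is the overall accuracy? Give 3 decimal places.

0.821

Accuracy = trace / total = (853+1165+952=2970) / 3616 = 2970/3616 = 0.821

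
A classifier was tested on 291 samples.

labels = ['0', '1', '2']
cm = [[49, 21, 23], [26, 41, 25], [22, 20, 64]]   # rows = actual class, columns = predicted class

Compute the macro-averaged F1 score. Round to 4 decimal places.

0.5247

Per-class F1 score (2·TP/(2·TP+FP+FN)):
  0: TP=49, FP=26+22=48, FN=21+23=44 → 98/190 = 0.51579
  1: TP=41, FP=21+20=41, FN=26+25=51 → 82/174 = 0.47126
  2: TP=64, FP=23+25=48, FN=22+20=42 → 128/218 = 0.58716
Macro-F1 score = mean = (0.51579 + 0.47126 + 0.58716) / 3 = 0.5247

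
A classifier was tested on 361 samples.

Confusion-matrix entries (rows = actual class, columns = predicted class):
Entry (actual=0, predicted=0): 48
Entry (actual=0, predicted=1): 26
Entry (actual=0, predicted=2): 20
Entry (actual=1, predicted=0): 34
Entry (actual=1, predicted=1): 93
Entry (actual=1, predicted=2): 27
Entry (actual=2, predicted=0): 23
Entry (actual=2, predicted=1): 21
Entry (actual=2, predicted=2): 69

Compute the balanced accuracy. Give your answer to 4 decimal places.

Balanced accuracy = mean of per-class recall.
  0: recall = 48/94 = 0.51064
  1: recall = 93/154 = 0.60390
  2: recall = 69/113 = 0.61062
Mean = (0.51064 + 0.60390 + 0.61062) / 3 = 0.5751

0.5751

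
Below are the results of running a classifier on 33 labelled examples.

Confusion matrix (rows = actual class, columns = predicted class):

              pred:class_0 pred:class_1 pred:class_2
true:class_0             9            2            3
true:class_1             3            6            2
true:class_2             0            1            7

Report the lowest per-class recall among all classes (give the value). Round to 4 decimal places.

0.5455

Per-class recall (TP/(TP+FN)):
  class_0: TP=9, FN=2+3=5 → 9/14 = 0.64286
  class_1: TP=6, FN=3+2=5 → 6/11 = 0.54545
  class_2: TP=7, FN=0+1=1 → 7/8 = 0.87500
Lowest is class 'class_1' with recall = 0.5455.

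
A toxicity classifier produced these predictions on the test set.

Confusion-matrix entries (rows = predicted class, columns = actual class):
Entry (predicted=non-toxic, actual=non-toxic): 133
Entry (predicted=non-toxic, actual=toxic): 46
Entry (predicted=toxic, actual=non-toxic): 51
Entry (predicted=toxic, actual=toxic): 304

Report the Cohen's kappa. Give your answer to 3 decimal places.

Observed agreement pₒ = trace/N = 437/534 = 0.8184
Expected agreement pₑ = Σ (rowᵢ·colᵢ)/N² = (184·179 + 350·355)/534² = 0.5512
κ = (pₒ − pₑ)/(1 − pₑ) = (0.8184 − 0.5512)/(1 − 0.5512) = 0.595

0.595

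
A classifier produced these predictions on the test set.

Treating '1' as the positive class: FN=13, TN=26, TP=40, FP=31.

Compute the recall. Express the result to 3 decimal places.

0.755

Recall = TP/(TP+FN) = 40/(40+13) = 40/53 = 0.755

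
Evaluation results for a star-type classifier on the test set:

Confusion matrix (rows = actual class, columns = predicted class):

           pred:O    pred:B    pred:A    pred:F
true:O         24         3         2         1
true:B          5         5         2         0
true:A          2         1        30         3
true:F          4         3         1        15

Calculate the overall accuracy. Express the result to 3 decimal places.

0.733

Accuracy = trace / total = (24+5+30+15=74) / 101 = 74/101 = 0.733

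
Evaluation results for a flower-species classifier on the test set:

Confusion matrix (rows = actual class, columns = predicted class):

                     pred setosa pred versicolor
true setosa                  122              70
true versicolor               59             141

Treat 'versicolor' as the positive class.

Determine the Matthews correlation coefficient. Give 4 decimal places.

MCC = (TP·TN − FP·FN) / √((TP+FP)(TP+FN)(TN+FP)(TN+FN))
Numerator = 141·122 − 70·59 = 13072
Denominator = √(211·200·192·181) = √1466534400 = 38295.3574
MCC = 13072 / 38295.3574 = 0.3413

0.3413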